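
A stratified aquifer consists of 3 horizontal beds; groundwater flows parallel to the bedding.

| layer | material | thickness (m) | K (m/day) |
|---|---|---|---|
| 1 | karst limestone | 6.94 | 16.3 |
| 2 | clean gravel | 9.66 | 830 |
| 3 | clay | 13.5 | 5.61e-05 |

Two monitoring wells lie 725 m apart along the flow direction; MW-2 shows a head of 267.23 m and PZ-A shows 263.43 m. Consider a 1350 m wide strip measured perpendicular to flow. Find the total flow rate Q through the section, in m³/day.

Flow is parallel to layering, so each bed carries its own Darcy discharge and the transmissivities add.
Σ(K_i·b_i) = 16.3×6.94 + 830×9.66 + 5.61e-05×13.5 = 8131 m²/day.
Hydraulic gradient i = (267.23 − 263.43) / 725 = 3.8 / 725 = 0.005241.
Q = Σ(K_i·b_i) · W · i = 8131 × 1350 × 0.005241 = 57533 m³/day.

57500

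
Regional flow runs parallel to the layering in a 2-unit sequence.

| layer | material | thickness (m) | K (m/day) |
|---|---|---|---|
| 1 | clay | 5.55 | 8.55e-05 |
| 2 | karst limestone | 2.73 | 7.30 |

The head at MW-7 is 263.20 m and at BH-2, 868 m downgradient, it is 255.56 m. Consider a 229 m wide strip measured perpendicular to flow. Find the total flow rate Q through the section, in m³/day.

Flow is parallel to layering, so each bed carries its own Darcy discharge and the transmissivities add.
Σ(K_i·b_i) = 8.55e-05×5.55 + 7.30×2.73 = 19.93 m²/day.
Hydraulic gradient i = (263.20 − 255.56) / 868 = 7.64 / 868 = 0.008802.
Q = Σ(K_i·b_i) · W · i = 19.93 × 229 × 0.008802 = 40.17 m³/day.

40.2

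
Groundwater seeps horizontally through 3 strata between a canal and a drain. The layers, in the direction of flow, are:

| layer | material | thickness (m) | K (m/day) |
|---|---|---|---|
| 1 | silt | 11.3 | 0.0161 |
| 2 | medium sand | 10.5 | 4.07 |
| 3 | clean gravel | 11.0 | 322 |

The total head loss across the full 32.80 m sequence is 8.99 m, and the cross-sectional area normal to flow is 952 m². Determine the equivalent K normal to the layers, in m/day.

Flow is perpendicular to layering, so the layers act in series and the equivalent K is the thickness-weighted harmonic mean.
Total thickness L = 11.3 + 10.5 + 11.0 = 32.80 m.
Σ(b_i/K_i) = 11.3/0.0161 + 10.5/4.07 + 11.0/322 = 704.5 d.
K_eq = L / Σ(b_i/K_i) = 32.80 / 704.5 = 0.04656 m/day.

0.0466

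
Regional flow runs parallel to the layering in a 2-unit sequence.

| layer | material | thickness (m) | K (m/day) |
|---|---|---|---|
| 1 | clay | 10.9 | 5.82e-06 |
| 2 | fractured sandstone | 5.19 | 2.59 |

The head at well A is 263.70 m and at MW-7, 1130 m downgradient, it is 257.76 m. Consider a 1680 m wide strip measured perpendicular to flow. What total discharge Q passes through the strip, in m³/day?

119

Flow is parallel to layering, so each bed carries its own Darcy discharge and the transmissivities add.
Σ(K_i·b_i) = 5.82e-06×10.9 + 2.59×5.19 = 13.44 m²/day.
Hydraulic gradient i = (263.70 − 257.76) / 1130 = 5.94 / 1130 = 0.005257.
Q = Σ(K_i·b_i) · W · i = 13.44 × 1680 × 0.005257 = 118.7 m³/day.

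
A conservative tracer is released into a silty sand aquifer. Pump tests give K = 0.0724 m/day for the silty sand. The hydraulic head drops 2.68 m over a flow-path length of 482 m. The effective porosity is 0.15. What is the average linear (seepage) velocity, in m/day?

Hydraulic gradient i = Δh / L = 2.68 / 482 = 0.005560.
Darcy flux q = K · i = 0.07240 × 0.005560 = 0.0004026 m/day.
Seepage velocity v = q / n_e = 0.0004026 / 0.15 = 0.002684 m/day.

0.00268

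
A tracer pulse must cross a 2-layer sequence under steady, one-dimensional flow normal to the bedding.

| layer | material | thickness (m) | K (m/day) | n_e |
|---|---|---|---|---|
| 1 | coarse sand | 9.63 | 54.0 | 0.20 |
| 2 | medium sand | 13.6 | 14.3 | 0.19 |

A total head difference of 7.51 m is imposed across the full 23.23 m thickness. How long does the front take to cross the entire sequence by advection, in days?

With flow normal to the layers, continuity requires the same specific discharge q through every layer.
Σ(b_i/K_i) = 9.63/54.0 + 13.6/14.3 = 1.129 d.
q = Δh / Σ(b_i/K_i) = 7.51 / 1.129 = 6.650 m/day.
In each layer the seepage velocity is v_i = q/n_i, so the layer transit time is t_i = b_i·n_i / q:
  layer 1 (coarse sand): t_1 = 9.63 × 0.20 / 6.650 = 0.2896 d
  layer 2 (medium sand): t_2 = 13.6 × 0.19 / 6.650 = 0.3886 d
Total t = Σ t_i = 0.6782 days.

0.678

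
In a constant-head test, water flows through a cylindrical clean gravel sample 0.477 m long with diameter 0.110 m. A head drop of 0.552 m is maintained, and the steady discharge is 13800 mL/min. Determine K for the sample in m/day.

Cross-sectional area A = π·(d/2)² = π × (0.110/2)² = 0.009503 m².
Convert discharge: 13800 mL/min = 0.0002300 m³/s.
Darcy's law rearranged: K = Q·L / (A·Δh) = 0.0002300 × 0.477 / (0.009503 × 0.552) = 0.02091 m/s = 1807 m/day.

1810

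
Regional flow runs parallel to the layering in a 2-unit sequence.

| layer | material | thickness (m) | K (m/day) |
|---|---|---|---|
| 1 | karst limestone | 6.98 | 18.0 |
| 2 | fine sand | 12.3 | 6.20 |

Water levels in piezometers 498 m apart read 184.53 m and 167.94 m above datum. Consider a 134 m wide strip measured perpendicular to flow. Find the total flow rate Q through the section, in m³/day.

901

Flow is parallel to layering, so each bed carries its own Darcy discharge and the transmissivities add.
Σ(K_i·b_i) = 18.0×6.98 + 6.20×12.3 = 201.9 m²/day.
Hydraulic gradient i = (184.53 − 167.94) / 498 = 16.59 / 498 = 0.03331.
Q = Σ(K_i·b_i) · W · i = 201.9 × 134 × 0.03331 = 901.3 m³/day.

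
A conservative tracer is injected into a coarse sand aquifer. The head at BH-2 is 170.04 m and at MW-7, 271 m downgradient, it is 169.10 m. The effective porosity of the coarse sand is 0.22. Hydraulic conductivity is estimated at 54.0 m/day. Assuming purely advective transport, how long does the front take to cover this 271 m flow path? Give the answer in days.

Hydraulic gradient i = (170.04 − 169.10) / 271 = 0.94 / 271 = 0.003469.
Darcy flux q = K · i = 54.00 × 0.003469 = 0.1873 m/day.
Seepage velocity v = q / n_e = 0.1873 / 0.22 = 0.8514 m/day.
Travel time t = L / v = 271 / 0.8514 = 318.3 days.

318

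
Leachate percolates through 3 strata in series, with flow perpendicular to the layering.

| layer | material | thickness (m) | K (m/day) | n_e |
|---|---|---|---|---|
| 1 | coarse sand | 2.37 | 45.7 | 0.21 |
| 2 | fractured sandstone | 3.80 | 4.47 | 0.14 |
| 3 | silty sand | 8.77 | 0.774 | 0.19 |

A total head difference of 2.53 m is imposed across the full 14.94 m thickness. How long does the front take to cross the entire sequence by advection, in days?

With flow normal to the layers, continuity requires the same specific discharge q through every layer.
Σ(b_i/K_i) = 2.37/45.7 + 3.80/4.47 + 8.77/0.774 = 12.23 d.
q = Δh / Σ(b_i/K_i) = 2.53 / 12.23 = 0.2068 m/day.
In each layer the seepage velocity is v_i = q/n_i, so the layer transit time is t_i = b_i·n_i / q:
  layer 1 (coarse sand): t_1 = 2.37 × 0.21 / 0.2068 = 2.406 d
  layer 2 (fractured sandstone): t_2 = 3.80 × 0.14 / 0.2068 = 2.572 d
  layer 3 (silty sand): t_3 = 8.77 × 0.19 / 0.2068 = 8.057 d
Total t = Σ t_i = 13.04 days.

13.0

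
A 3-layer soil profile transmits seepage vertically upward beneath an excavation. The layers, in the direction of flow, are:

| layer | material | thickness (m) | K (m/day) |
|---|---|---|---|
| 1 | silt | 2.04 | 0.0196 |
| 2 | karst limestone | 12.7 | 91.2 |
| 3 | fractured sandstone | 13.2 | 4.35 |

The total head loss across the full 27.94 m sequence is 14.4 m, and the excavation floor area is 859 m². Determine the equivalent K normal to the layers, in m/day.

0.260

Flow is perpendicular to layering, so the layers act in series and the equivalent K is the thickness-weighted harmonic mean.
Total thickness L = 2.04 + 12.7 + 13.2 = 27.94 m.
Σ(b_i/K_i) = 2.04/0.0196 + 12.7/91.2 + 13.2/4.35 = 107.3 d.
K_eq = L / Σ(b_i/K_i) = 27.94 / 107.3 = 0.2605 m/day.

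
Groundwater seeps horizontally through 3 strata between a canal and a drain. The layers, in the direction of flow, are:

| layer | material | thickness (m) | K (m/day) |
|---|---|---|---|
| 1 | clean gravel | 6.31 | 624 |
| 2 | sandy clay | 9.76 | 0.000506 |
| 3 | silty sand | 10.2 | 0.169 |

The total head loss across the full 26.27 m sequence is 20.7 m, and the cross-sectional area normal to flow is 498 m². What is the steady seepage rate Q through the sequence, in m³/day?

0.533

Flow is perpendicular to layering, so the layers act in series and the equivalent K is the thickness-weighted harmonic mean.
Total thickness L = 6.31 + 9.76 + 10.2 = 26.27 m.
Σ(b_i/K_i) = 6.31/624 + 9.76/0.000506 + 10.2/0.169 = 19349 d.
K_eq = L / Σ(b_i/K_i) = 26.27 / 19349 = 0.001358 m/day.
Q = K_eq · A · (Δh/L) = 0.001358 × 498 × (20.7/26.27) = 0.5328 m³/day.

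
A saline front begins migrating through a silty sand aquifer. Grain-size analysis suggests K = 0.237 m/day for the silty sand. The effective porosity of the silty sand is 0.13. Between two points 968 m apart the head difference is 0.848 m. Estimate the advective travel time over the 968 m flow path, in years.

1660

Hydraulic gradient i = Δh / L = 0.848 / 968 = 0.0008760.
Darcy flux q = K · i = 0.2370 × 0.0008760 = 0.0002076 m/day.
Seepage velocity v = q / n_e = 0.0002076 / 0.13 = 0.001597 m/day.
Travel time t = L / v = 968 / 0.001597 = 6.061e+05 days = 1659 years.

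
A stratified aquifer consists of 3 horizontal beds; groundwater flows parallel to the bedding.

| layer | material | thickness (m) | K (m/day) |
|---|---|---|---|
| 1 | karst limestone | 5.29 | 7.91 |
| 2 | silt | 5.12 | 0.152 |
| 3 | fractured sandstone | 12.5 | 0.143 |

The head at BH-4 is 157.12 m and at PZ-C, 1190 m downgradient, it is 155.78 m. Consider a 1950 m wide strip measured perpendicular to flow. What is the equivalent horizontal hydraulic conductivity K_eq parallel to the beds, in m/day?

1.94

Flow is parallel to layering, so each bed carries its own Darcy discharge and the transmissivities add.
Σ(K_i·b_i) = 7.91×5.29 + 0.152×5.12 + 0.143×12.5 = 44.41 m²/day.
Total thickness b = 22.91 m, so K_eq = Σ(K_i·b_i)/b = 1.938 m/day.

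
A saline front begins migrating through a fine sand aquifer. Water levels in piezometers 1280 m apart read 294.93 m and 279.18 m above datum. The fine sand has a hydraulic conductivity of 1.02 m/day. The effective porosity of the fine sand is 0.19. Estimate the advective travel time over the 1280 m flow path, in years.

Hydraulic gradient i = (294.93 − 279.18) / 1280 = 15.75 / 1280 = 0.01230.
Darcy flux q = K · i = 1.020 × 0.01230 = 0.01255 m/day.
Seepage velocity v = q / n_e = 0.01255 / 0.19 = 0.06606 m/day.
Travel time t = L / v = 1280 / 0.06606 = 19377 days = 53.05 years.

53.1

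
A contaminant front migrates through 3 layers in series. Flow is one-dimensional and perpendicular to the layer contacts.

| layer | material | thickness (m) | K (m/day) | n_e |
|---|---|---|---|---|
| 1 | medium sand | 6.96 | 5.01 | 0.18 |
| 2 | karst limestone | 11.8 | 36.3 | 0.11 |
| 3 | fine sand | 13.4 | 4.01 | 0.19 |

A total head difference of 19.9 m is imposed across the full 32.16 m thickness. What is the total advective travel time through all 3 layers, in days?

With flow normal to the layers, continuity requires the same specific discharge q through every layer.
Σ(b_i/K_i) = 6.96/5.01 + 11.8/36.3 + 13.4/4.01 = 5.056 d.
q = Δh / Σ(b_i/K_i) = 19.9 / 5.056 = 3.936 m/day.
In each layer the seepage velocity is v_i = q/n_i, so the layer transit time is t_i = b_i·n_i / q:
  layer 1 (medium sand): t_1 = 6.96 × 0.18 / 3.936 = 0.3183 d
  layer 2 (karst limestone): t_2 = 11.8 × 0.11 / 3.936 = 0.3298 d
  layer 3 (fine sand): t_3 = 13.4 × 0.19 / 3.936 = 0.6469 d
Total t = Σ t_i = 1.295 days.

1.29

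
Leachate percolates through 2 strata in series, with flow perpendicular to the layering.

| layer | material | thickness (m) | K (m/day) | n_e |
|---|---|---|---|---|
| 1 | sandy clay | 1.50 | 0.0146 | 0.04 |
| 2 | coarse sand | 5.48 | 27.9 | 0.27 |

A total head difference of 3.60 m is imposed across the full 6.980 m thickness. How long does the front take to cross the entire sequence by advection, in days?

With flow normal to the layers, continuity requires the same specific discharge q through every layer.
Σ(b_i/K_i) = 1.50/0.0146 + 5.48/27.9 = 102.9 d.
q = Δh / Σ(b_i/K_i) = 3.60 / 102.9 = 0.03497 m/day.
In each layer the seepage velocity is v_i = q/n_i, so the layer transit time is t_i = b_i·n_i / q:
  layer 1 (sandy clay): t_1 = 1.50 × 0.04 / 0.03497 = 1.716 d
  layer 2 (coarse sand): t_2 = 5.48 × 0.27 / 0.03497 = 42.31 d
Total t = Σ t_i = 44.02 days.

44.0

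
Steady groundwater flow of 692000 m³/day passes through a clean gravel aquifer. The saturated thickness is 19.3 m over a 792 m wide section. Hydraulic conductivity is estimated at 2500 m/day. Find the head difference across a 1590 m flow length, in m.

Cross-sectional area A = 792 × 19.3 = 15286 m².
From Q = K·A·i, i = Q / (K·A) = 692000 / (2500 × 15286) = 0.01811.
Head loss Δh = i · L = 0.01811 × 1590 = 28.79 m.

28.8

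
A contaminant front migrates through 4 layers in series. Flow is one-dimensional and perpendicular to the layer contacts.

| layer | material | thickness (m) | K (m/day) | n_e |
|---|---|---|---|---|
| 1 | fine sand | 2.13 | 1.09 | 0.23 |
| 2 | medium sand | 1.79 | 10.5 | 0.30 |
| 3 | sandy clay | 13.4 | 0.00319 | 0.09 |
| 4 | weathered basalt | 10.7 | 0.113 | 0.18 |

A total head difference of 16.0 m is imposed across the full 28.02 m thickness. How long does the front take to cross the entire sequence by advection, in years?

With flow normal to the layers, continuity requires the same specific discharge q through every layer.
Σ(b_i/K_i) = 2.13/1.09 + 1.79/10.5 + 13.4/0.00319 + 10.7/0.113 = 4297 d.
q = Δh / Σ(b_i/K_i) = 16.0 / 4297 = 0.003723 m/day.
In each layer the seepage velocity is v_i = q/n_i, so the layer transit time is t_i = b_i·n_i / q:
  layer 1 (fine sand): t_1 = 2.13 × 0.23 / 0.003723 = 131.6 d
  layer 2 (medium sand): t_2 = 1.79 × 0.30 / 0.003723 = 144.2 d
  layer 3 (sandy clay): t_3 = 13.4 × 0.09 / 0.003723 = 323.9 d
  layer 4 (weathered basalt): t_4 = 10.7 × 0.18 / 0.003723 = 517.3 d
Total t = Σ t_i = 1117 days = 3.058 years.

3.06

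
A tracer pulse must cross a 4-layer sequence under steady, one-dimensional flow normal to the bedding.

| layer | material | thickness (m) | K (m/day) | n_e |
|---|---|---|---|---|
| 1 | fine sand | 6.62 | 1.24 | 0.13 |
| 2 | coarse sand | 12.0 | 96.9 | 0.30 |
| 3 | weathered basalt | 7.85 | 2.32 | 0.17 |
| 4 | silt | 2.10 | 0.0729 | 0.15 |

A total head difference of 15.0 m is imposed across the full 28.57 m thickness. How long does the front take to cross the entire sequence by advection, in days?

15.3

With flow normal to the layers, continuity requires the same specific discharge q through every layer.
Σ(b_i/K_i) = 6.62/1.24 + 12.0/96.9 + 7.85/2.32 + 2.10/0.0729 = 37.65 d.
q = Δh / Σ(b_i/K_i) = 15.0 / 37.65 = 0.3984 m/day.
In each layer the seepage velocity is v_i = q/n_i, so the layer transit time is t_i = b_i·n_i / q:
  layer 1 (fine sand): t_1 = 6.62 × 0.13 / 0.3984 = 2.160 d
  layer 2 (coarse sand): t_2 = 12.0 × 0.30 / 0.3984 = 9.037 d
  layer 3 (weathered basalt): t_3 = 7.85 × 0.17 / 0.3984 = 3.350 d
  layer 4 (silt): t_4 = 2.10 × 0.15 / 0.3984 = 0.7907 d
Total t = Σ t_i = 15.34 days.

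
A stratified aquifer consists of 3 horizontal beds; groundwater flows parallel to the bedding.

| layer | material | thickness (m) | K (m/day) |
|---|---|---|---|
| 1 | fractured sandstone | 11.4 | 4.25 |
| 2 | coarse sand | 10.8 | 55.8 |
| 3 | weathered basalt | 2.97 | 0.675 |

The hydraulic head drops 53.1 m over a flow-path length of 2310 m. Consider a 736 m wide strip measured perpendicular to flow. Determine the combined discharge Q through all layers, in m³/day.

Flow is parallel to layering, so each bed carries its own Darcy discharge and the transmissivities add.
Σ(K_i·b_i) = 4.25×11.4 + 55.8×10.8 + 0.675×2.97 = 653.1 m²/day.
Hydraulic gradient i = Δh / L = 53.1 / 2310 = 0.02299.
Q = Σ(K_i·b_i) · W · i = 653.1 × 736 × 0.02299 = 11049 m³/day.

11000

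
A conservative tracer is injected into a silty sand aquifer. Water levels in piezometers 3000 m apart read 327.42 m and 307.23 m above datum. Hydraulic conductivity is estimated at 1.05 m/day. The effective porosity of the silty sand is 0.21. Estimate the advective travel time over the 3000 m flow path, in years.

244

Hydraulic gradient i = (327.42 − 307.23) / 3000 = 20.19 / 3000 = 0.006730.
Darcy flux q = K · i = 1.050 × 0.006730 = 0.007067 m/day.
Seepage velocity v = q / n_e = 0.007067 / 0.21 = 0.03365 m/day.
Travel time t = L / v = 3000 / 0.03365 = 89153 days = 244.1 years.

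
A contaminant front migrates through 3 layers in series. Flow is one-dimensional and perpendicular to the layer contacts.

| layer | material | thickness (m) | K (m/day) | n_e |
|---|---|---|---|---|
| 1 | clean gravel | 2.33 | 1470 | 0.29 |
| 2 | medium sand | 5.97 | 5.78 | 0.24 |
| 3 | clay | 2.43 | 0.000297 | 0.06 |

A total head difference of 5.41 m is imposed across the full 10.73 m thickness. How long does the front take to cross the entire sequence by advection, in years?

9.34

With flow normal to the layers, continuity requires the same specific discharge q through every layer.
Σ(b_i/K_i) = 2.33/1470 + 5.97/5.78 + 2.43/0.000297 = 8183 d.
q = Δh / Σ(b_i/K_i) = 5.41 / 8183 = 0.0006611 m/day.
In each layer the seepage velocity is v_i = q/n_i, so the layer transit time is t_i = b_i·n_i / q:
  layer 1 (clean gravel): t_1 = 2.33 × 0.29 / 0.0006611 = 1022 d
  layer 2 (medium sand): t_2 = 5.97 × 0.24 / 0.0006611 = 2167 d
  layer 3 (clay): t_3 = 2.43 × 0.06 / 0.0006611 = 220.5 d
Total t = Σ t_i = 3410 days = 9.335 years.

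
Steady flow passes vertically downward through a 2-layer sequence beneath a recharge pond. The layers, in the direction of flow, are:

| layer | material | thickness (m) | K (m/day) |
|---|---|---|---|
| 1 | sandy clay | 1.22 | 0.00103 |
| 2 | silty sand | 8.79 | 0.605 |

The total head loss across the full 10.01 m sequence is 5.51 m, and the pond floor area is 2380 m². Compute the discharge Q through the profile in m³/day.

Flow is perpendicular to layering, so the layers act in series and the equivalent K is the thickness-weighted harmonic mean.
Total thickness L = 1.22 + 8.79 = 10.01 m.
Σ(b_i/K_i) = 1.22/0.00103 + 8.79/0.605 = 1199 d.
K_eq = L / Σ(b_i/K_i) = 10.01 / 1199 = 0.008349 m/day.
Q = K_eq · A · (Δh/L) = 0.008349 × 2380 × (5.51/10.01) = 10.94 m³/day.

10.9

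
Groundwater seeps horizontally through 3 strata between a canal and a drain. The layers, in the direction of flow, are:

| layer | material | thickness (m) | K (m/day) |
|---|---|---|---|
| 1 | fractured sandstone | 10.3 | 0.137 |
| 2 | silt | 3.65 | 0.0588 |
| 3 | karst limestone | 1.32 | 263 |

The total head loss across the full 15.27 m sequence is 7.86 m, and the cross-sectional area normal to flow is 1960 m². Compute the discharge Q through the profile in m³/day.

112

Flow is perpendicular to layering, so the layers act in series and the equivalent K is the thickness-weighted harmonic mean.
Total thickness L = 10.3 + 3.65 + 1.32 = 15.27 m.
Σ(b_i/K_i) = 10.3/0.137 + 3.65/0.0588 + 1.32/263 = 137.3 d.
K_eq = L / Σ(b_i/K_i) = 15.27 / 137.3 = 0.1112 m/day.
Q = K_eq · A · (Δh/L) = 0.1112 × 1960 × (7.86/15.27) = 112.2 m³/day.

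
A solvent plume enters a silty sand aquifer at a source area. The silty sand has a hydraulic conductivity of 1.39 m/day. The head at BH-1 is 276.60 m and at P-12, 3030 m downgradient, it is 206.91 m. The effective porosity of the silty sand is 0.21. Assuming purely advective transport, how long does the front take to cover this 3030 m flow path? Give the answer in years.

Hydraulic gradient i = (276.60 − 206.91) / 3030 = 69.69 / 3030 = 0.02300.
Darcy flux q = K · i = 1.390 × 0.02300 = 0.03197 m/day.
Seepage velocity v = q / n_e = 0.03197 / 0.21 = 0.1522 m/day.
Travel time t = L / v = 3030 / 0.1522 = 19903 days = 54.49 years.

54.5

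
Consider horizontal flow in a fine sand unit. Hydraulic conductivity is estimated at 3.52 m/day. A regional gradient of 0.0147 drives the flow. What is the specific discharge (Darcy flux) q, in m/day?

Hydraulic gradient i = 0.0147.
Specific discharge q = K · i = 3.520 × 0.01470 = 0.05174 m/day.

0.0517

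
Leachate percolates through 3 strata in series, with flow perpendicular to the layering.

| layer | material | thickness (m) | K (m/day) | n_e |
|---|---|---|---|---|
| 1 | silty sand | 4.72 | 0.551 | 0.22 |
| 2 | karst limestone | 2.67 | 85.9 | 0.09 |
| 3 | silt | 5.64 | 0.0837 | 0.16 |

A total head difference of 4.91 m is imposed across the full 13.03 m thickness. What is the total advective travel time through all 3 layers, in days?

With flow normal to the layers, continuity requires the same specific discharge q through every layer.
Σ(b_i/K_i) = 4.72/0.551 + 2.67/85.9 + 5.64/0.0837 = 75.98 d.
q = Δh / Σ(b_i/K_i) = 4.91 / 75.98 = 0.06462 m/day.
In each layer the seepage velocity is v_i = q/n_i, so the layer transit time is t_i = b_i·n_i / q:
  layer 1 (silty sand): t_1 = 4.72 × 0.22 / 0.06462 = 16.07 d
  layer 2 (karst limestone): t_2 = 2.67 × 0.09 / 0.06462 = 3.719 d
  layer 3 (silt): t_3 = 5.64 × 0.16 / 0.06462 = 13.96 d
Total t = Σ t_i = 33.75 days.

33.8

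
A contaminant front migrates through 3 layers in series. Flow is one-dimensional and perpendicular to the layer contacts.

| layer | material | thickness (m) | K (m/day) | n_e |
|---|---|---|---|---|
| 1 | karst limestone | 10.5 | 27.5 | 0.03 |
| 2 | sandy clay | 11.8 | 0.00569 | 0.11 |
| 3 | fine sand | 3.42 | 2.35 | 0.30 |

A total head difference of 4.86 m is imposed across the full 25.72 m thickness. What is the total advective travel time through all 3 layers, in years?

3.09

With flow normal to the layers, continuity requires the same specific discharge q through every layer.
Σ(b_i/K_i) = 10.5/27.5 + 11.8/0.00569 + 3.42/2.35 = 2076 d.
q = Δh / Σ(b_i/K_i) = 4.86 / 2076 = 0.002341 m/day.
In each layer the seepage velocity is v_i = q/n_i, so the layer transit time is t_i = b_i·n_i / q:
  layer 1 (karst limestone): t_1 = 10.5 × 0.03 / 0.002341 = 134.5 d
  layer 2 (sandy clay): t_2 = 11.8 × 0.11 / 0.002341 = 554.4 d
  layer 3 (fine sand): t_3 = 3.42 × 0.30 / 0.002341 = 438.2 d
Total t = Σ t_i = 1127 days = 3.086 years.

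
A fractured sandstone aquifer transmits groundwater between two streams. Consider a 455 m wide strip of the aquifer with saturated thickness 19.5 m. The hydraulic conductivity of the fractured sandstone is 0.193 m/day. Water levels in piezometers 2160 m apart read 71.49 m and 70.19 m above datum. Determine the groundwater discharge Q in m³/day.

Cross-sectional area A = 455 × 19.5 = 8872 m².
Hydraulic gradient i = (71.49 − 70.19) / 2160 = 1.3 / 2160 = 0.0006019.
Darcy's law: Q = K · A · i = 0.1930 × 8872 × 0.0006019 = 1.031 m³/day.

1.03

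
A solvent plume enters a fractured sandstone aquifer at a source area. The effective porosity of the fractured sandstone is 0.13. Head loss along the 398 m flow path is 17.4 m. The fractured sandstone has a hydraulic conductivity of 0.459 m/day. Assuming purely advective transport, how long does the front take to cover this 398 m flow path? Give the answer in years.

7.06

Hydraulic gradient i = Δh / L = 17.4 / 398 = 0.04372.
Darcy flux q = K · i = 0.4590 × 0.04372 = 0.02007 m/day.
Seepage velocity v = q / n_e = 0.02007 / 0.13 = 0.1544 m/day.
Travel time t = L / v = 398 / 0.1544 = 2578 days = 7.059 years.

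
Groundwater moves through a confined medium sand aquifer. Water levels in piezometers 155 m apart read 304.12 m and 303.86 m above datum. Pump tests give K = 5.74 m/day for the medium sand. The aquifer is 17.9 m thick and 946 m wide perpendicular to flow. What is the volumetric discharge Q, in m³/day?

163

Cross-sectional area A = 946 × 17.9 = 16933 m².
Hydraulic gradient i = (304.12 − 303.86) / 155 = 0.26 / 155 = 0.001677.
Darcy's law: Q = K · A · i = 5.740 × 16933 × 0.001677 = 163.0 m³/day.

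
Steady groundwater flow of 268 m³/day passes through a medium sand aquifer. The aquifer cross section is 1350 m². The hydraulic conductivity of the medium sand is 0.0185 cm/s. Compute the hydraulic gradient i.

Convert K: 0.0185 cm/s × 864 = 15.98 m/day.
From Q = K·A·i, i = Q / (K·A) = 268 / (15.98 × 1350) = 0.01242.

0.0124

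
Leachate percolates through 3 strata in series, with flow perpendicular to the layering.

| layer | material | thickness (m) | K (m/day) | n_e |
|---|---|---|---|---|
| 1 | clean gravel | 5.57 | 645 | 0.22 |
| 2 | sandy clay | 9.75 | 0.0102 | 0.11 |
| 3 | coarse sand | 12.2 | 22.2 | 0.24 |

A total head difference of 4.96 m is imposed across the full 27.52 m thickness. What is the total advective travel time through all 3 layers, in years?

With flow normal to the layers, continuity requires the same specific discharge q through every layer.
Σ(b_i/K_i) = 5.57/645 + 9.75/0.0102 + 12.2/22.2 = 956.4 d.
q = Δh / Σ(b_i/K_i) = 4.96 / 956.4 = 0.005186 m/day.
In each layer the seepage velocity is v_i = q/n_i, so the layer transit time is t_i = b_i·n_i / q:
  layer 1 (clean gravel): t_1 = 5.57 × 0.22 / 0.005186 = 236.3 d
  layer 2 (sandy clay): t_2 = 9.75 × 0.11 / 0.005186 = 206.8 d
  layer 3 (coarse sand): t_3 = 12.2 × 0.24 / 0.005186 = 564.6 d
Total t = Σ t_i = 1008 days = 2.759 years.

2.76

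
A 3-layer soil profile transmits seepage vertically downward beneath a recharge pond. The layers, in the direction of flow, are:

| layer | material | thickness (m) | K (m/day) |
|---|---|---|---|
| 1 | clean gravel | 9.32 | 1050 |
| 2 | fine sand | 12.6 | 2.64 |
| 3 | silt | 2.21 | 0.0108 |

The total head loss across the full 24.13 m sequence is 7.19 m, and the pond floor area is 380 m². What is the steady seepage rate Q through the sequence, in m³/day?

13.0

Flow is perpendicular to layering, so the layers act in series and the equivalent K is the thickness-weighted harmonic mean.
Total thickness L = 9.32 + 12.6 + 2.21 = 24.13 m.
Σ(b_i/K_i) = 9.32/1050 + 12.6/2.64 + 2.21/0.0108 = 209.4 d.
K_eq = L / Σ(b_i/K_i) = 24.13 / 209.4 = 0.1152 m/day.
Q = K_eq · A · (Δh/L) = 0.1152 × 380 × (7.19/24.13) = 13.05 m³/day.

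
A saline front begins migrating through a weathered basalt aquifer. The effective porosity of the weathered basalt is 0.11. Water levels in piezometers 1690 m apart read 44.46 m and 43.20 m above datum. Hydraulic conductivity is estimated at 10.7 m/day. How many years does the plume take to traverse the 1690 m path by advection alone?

63.8

Hydraulic gradient i = (44.46 − 43.20) / 1690 = 1.26 / 1690 = 0.0007456.
Darcy flux q = K · i = 10.70 × 0.0007456 = 0.007978 m/day.
Seepage velocity v = q / n_e = 0.007978 / 0.11 = 0.07252 m/day.
Travel time t = L / v = 1690 / 0.07252 = 23303 days = 63.80 years.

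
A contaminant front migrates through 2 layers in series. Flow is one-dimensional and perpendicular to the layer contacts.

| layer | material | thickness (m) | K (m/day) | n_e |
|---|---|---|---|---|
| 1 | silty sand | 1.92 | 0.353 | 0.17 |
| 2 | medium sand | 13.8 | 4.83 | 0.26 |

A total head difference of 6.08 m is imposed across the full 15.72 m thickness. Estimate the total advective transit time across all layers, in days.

With flow normal to the layers, continuity requires the same specific discharge q through every layer.
Σ(b_i/K_i) = 1.92/0.353 + 13.8/4.83 = 8.296 d.
q = Δh / Σ(b_i/K_i) = 6.08 / 8.296 = 0.7329 m/day.
In each layer the seepage velocity is v_i = q/n_i, so the layer transit time is t_i = b_i·n_i / q:
  layer 1 (silty sand): t_1 = 1.92 × 0.17 / 0.7329 = 0.4454 d
  layer 2 (medium sand): t_2 = 13.8 × 0.26 / 0.7329 = 4.896 d
Total t = Σ t_i = 5.341 days.

5.34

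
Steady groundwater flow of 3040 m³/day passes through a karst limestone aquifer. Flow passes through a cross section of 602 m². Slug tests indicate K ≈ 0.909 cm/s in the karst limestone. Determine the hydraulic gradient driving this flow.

Convert K: 0.909 cm/s × 864 = 785.4 m/day.
From Q = K·A·i, i = Q / (K·A) = 3040 / (785.4 × 602.0) = 0.006430.

0.00643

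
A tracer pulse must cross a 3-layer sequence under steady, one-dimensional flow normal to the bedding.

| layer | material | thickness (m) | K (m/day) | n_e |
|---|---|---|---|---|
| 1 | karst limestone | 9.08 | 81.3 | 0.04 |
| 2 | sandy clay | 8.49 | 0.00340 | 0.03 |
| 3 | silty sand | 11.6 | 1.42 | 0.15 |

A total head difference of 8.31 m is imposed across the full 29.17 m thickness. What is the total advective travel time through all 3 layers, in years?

1.95

With flow normal to the layers, continuity requires the same specific discharge q through every layer.
Σ(b_i/K_i) = 9.08/81.3 + 8.49/0.00340 + 11.6/1.42 = 2505 d.
q = Δh / Σ(b_i/K_i) = 8.31 / 2505 = 0.003317 m/day.
In each layer the seepage velocity is v_i = q/n_i, so the layer transit time is t_i = b_i·n_i / q:
  layer 1 (karst limestone): t_1 = 9.08 × 0.04 / 0.003317 = 109.5 d
  layer 2 (sandy clay): t_2 = 8.49 × 0.03 / 0.003317 = 76.79 d
  layer 3 (silty sand): t_3 = 11.6 × 0.15 / 0.003317 = 524.6 d
Total t = Σ t_i = 710.9 days = 1.946 years.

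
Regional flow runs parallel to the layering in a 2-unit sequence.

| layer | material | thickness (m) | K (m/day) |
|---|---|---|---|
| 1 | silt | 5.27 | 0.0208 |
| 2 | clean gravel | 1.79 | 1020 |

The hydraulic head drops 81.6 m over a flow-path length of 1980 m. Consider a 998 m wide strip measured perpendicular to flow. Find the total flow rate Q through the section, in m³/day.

Flow is parallel to layering, so each bed carries its own Darcy discharge and the transmissivities add.
Σ(K_i·b_i) = 0.0208×5.27 + 1020×1.79 = 1826 m²/day.
Hydraulic gradient i = Δh / L = 81.6 / 1980 = 0.04121.
Q = Σ(K_i·b_i) · W · i = 1826 × 998 × 0.04121 = 75099 m³/day.

75100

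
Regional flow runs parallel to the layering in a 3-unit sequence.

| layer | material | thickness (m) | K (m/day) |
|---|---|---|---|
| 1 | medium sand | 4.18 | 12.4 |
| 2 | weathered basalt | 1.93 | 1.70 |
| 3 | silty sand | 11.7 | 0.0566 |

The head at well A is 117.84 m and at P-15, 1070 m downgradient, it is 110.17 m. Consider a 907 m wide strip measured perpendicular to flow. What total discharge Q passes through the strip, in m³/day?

363

Flow is parallel to layering, so each bed carries its own Darcy discharge and the transmissivities add.
Σ(K_i·b_i) = 12.4×4.18 + 1.70×1.93 + 0.0566×11.7 = 55.78 m²/day.
Hydraulic gradient i = (117.84 − 110.17) / 1070 = 7.67 / 1070 = 0.007168.
Q = Σ(K_i·b_i) · W · i = 55.78 × 907 × 0.007168 = 362.6 m³/day.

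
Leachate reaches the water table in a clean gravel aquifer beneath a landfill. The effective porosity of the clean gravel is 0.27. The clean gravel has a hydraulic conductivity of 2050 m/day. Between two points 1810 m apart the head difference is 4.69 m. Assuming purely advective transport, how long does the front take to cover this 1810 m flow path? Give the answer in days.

92.0

Hydraulic gradient i = Δh / L = 4.69 / 1810 = 0.002591.
Darcy flux q = K · i = 2050 × 0.002591 = 5.312 m/day.
Seepage velocity v = q / n_e = 5.312 / 0.27 = 19.67 m/day.
Travel time t = L / v = 1810 / 19.67 = 92.00 days.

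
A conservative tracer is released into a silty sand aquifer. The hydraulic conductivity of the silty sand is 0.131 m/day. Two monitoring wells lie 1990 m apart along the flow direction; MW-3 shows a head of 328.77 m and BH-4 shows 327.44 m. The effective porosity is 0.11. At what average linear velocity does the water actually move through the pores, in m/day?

Hydraulic gradient i = (328.77 − 327.44) / 1990 = 1.33 / 1990 = 0.0006683.
Darcy flux q = K · i = 0.1310 × 0.0006683 = 8.755e-05 m/day.
Seepage velocity v = q / n_e = 8.755e-05 / 0.11 = 0.0007959 m/day.

0.000796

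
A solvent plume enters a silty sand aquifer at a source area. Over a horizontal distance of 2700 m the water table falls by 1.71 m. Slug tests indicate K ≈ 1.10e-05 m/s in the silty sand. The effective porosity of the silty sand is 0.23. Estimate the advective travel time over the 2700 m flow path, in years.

2820

Convert K: 1.10e-05 m/s × 86400 = 0.9504 m/day.
Hydraulic gradient i = Δh / L = 1.71 / 2700 = 0.0006333.
Darcy flux q = K · i = 0.9504 × 0.0006333 = 0.0006019 m/day.
Seepage velocity v = q / n_e = 0.0006019 / 0.23 = 0.002617 m/day.
Travel time t = L / v = 2700 / 0.002617 = 1.032e+06 days = 2825 years.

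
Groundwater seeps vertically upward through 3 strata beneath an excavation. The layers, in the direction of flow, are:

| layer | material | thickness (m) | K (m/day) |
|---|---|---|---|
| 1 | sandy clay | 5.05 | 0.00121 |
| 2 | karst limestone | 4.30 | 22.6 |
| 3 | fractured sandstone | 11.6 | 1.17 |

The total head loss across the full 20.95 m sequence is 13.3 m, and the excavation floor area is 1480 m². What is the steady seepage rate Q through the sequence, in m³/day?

Flow is perpendicular to layering, so the layers act in series and the equivalent K is the thickness-weighted harmonic mean.
Total thickness L = 5.05 + 4.30 + 11.6 = 20.95 m.
Σ(b_i/K_i) = 5.05/0.00121 + 4.30/22.6 + 11.6/1.17 = 4184 d.
K_eq = L / Σ(b_i/K_i) = 20.95 / 4184 = 0.005008 m/day.
Q = K_eq · A · (Δh/L) = 0.005008 × 1480 × (13.3/20.95) = 4.705 m³/day.

4.70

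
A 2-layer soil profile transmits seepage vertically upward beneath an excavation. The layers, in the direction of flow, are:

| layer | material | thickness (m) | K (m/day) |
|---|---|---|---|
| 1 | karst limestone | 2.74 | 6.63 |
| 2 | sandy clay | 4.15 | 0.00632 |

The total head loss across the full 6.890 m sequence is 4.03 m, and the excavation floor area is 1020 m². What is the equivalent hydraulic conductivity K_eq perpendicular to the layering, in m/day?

Flow is perpendicular to layering, so the layers act in series and the equivalent K is the thickness-weighted harmonic mean.
Total thickness L = 2.74 + 4.15 = 6.890 m.
Σ(b_i/K_i) = 2.74/6.63 + 4.15/0.00632 = 657.1 d.
K_eq = L / Σ(b_i/K_i) = 6.890 / 657.1 = 0.01049 m/day.

0.0105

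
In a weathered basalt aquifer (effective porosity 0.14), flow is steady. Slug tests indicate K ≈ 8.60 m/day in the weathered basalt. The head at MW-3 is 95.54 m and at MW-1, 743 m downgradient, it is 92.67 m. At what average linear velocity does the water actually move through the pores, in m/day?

Hydraulic gradient i = (95.54 − 92.67) / 743 = 2.87 / 743 = 0.003863.
Darcy flux q = K · i = 8.600 × 0.003863 = 0.03322 m/day.
Seepage velocity v = q / n_e = 0.03322 / 0.14 = 0.2373 m/day.

0.237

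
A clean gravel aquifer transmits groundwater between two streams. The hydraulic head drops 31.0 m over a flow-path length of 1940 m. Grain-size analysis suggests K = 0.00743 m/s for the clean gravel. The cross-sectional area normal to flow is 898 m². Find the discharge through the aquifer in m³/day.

9210

Convert K: 0.00743 m/s × 86400 = 642.0 m/day.
Hydraulic gradient i = Δh / L = 31.0 / 1940 = 0.01598.
Darcy's law: Q = K · A · i = 642.0 × 898.0 × 0.01598 = 9212 m³/day.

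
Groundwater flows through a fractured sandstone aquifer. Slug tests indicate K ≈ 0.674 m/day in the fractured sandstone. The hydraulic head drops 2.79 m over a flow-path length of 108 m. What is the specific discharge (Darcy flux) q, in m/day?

0.0174

Hydraulic gradient i = Δh / L = 2.79 / 108 = 0.02583.
Specific discharge q = K · i = 0.6740 × 0.02583 = 0.01741 m/day.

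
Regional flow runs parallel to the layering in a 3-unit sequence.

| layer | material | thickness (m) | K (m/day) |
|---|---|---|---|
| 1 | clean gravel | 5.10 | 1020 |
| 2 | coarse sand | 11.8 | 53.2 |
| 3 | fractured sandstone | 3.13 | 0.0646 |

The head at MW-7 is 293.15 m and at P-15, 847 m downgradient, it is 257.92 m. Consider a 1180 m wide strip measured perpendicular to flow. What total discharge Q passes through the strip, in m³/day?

286000

Flow is parallel to layering, so each bed carries its own Darcy discharge and the transmissivities add.
Σ(K_i·b_i) = 1020×5.10 + 53.2×11.8 + 0.0646×3.13 = 5830 m²/day.
Hydraulic gradient i = (293.15 − 257.92) / 847 = 35.23 / 847 = 0.04159.
Q = Σ(K_i·b_i) · W · i = 5830 × 1180 × 0.04159 = 2.861e+05 m³/day.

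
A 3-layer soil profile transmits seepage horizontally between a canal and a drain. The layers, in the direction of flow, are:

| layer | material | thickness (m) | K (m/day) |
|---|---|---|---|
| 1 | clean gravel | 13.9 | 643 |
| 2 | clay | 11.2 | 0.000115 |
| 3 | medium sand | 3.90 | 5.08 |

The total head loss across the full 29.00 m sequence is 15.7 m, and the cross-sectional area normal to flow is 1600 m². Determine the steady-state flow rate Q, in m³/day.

Flow is perpendicular to layering, so the layers act in series and the equivalent K is the thickness-weighted harmonic mean.
Total thickness L = 13.9 + 11.2 + 3.90 = 29.00 m.
Σ(b_i/K_i) = 13.9/643 + 11.2/0.000115 + 3.90/5.08 = 97392 d.
K_eq = L / Σ(b_i/K_i) = 29.00 / 97392 = 0.0002978 m/day.
Q = K_eq · A · (Δh/L) = 0.0002978 × 1600 × (15.7/29.00) = 0.2579 m³/day.

0.258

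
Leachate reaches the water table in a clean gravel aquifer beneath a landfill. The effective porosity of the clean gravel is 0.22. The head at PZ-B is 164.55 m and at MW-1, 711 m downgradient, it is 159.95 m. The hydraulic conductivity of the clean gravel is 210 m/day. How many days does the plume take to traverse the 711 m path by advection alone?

Hydraulic gradient i = (164.55 − 159.95) / 711 = 4.6 / 711 = 0.006470.
Darcy flux q = K · i = 210.0 × 0.006470 = 1.359 m/day.
Seepage velocity v = q / n_e = 1.359 / 0.22 = 6.176 m/day.
Travel time t = L / v = 711 / 6.176 = 115.1 days.

115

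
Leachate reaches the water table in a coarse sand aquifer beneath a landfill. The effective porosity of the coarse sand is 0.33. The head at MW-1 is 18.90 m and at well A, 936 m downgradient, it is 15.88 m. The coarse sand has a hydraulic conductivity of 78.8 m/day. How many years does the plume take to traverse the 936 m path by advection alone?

3.33

Hydraulic gradient i = (18.90 − 15.88) / 936 = 3.02 / 936 = 0.003226.
Darcy flux q = K · i = 78.80 × 0.003226 = 0.2542 m/day.
Seepage velocity v = q / n_e = 0.2542 / 0.33 = 0.7704 m/day.
Travel time t = L / v = 936 / 0.7704 = 1215 days = 3.326 years.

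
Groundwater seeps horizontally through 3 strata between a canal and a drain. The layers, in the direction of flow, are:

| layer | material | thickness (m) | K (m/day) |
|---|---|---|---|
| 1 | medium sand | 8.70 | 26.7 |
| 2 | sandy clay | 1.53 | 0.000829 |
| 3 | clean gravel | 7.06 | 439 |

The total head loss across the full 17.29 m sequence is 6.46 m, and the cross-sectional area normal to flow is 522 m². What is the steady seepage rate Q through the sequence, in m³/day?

Flow is perpendicular to layering, so the layers act in series and the equivalent K is the thickness-weighted harmonic mean.
Total thickness L = 8.70 + 1.53 + 7.06 = 17.29 m.
Σ(b_i/K_i) = 8.70/26.7 + 1.53/0.000829 + 7.06/439 = 1846 d.
K_eq = L / Σ(b_i/K_i) = 17.29 / 1846 = 0.009367 m/day.
Q = K_eq · A · (Δh/L) = 0.009367 × 522 × (6.46/17.29) = 1.827 m³/day.

1.83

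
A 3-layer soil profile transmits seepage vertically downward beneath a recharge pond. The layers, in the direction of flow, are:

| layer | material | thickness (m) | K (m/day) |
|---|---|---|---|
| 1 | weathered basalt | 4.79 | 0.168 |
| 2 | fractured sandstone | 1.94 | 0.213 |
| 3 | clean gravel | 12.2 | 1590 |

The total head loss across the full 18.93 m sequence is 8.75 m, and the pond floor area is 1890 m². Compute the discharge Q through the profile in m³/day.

Flow is perpendicular to layering, so the layers act in series and the equivalent K is the thickness-weighted harmonic mean.
Total thickness L = 4.79 + 1.94 + 12.2 = 18.93 m.
Σ(b_i/K_i) = 4.79/0.168 + 1.94/0.213 + 12.2/1590 = 37.63 d.
K_eq = L / Σ(b_i/K_i) = 18.93 / 37.63 = 0.5031 m/day.
Q = K_eq · A · (Δh/L) = 0.5031 × 1890 × (8.75/18.93) = 439.5 m³/day.

440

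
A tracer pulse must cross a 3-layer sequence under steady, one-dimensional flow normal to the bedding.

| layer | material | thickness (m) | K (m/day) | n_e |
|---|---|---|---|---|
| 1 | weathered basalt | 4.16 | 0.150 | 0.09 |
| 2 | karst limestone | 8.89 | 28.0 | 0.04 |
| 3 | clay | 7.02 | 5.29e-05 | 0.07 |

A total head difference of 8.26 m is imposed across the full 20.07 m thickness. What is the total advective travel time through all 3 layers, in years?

With flow normal to the layers, continuity requires the same specific discharge q through every layer.
Σ(b_i/K_i) = 4.16/0.150 + 8.89/28.0 + 7.02/5.29e-05 = 1.327e+05 d.
q = Δh / Σ(b_i/K_i) = 8.26 / 1.327e+05 = 6.223e-05 m/day.
In each layer the seepage velocity is v_i = q/n_i, so the layer transit time is t_i = b_i·n_i / q:
  layer 1 (weathered basalt): t_1 = 4.16 × 0.09 / 6.223e-05 = 6016 d
  layer 2 (karst limestone): t_2 = 8.89 × 0.04 / 6.223e-05 = 5714 d
  layer 3 (clay): t_3 = 7.02 × 0.07 / 6.223e-05 = 7896 d
Total t = Σ t_i = 19627 days = 53.74 years.

53.7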